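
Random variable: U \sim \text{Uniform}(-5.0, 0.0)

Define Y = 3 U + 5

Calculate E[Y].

For Y = 3U + 5:
E[Y] = 3 * E[U] + 5
E[U] = (-5 + 0)/2 = -2.5
E[Y] = 3 * (-2.5) + 5 = -2.5

-2.5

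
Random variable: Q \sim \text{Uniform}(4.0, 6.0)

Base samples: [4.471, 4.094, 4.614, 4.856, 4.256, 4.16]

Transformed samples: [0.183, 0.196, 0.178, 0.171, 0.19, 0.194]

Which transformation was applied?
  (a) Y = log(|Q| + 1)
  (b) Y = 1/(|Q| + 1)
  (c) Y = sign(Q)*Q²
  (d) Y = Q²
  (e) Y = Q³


Checking option (b) Y = 1/(|Q| + 1):
  Q = 4.471 -> Y = 0.183 ✓
  Q = 4.094 -> Y = 0.196 ✓
  Q = 4.614 -> Y = 0.178 ✓
All samples match this transformation.

(b) 1/(|Q| + 1)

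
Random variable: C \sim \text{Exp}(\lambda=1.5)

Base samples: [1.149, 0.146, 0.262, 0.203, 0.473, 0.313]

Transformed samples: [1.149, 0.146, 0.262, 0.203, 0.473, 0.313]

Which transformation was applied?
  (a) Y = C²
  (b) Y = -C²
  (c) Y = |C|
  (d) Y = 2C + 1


Checking option (c) Y = |C|:
  C = 1.149 -> Y = 1.149 ✓
  C = 0.146 -> Y = 0.146 ✓
  C = 0.262 -> Y = 0.262 ✓
All samples match this transformation.

(c) |C|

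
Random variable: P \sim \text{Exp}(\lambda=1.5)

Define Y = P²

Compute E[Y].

E[P²] = Var(P) + (E[P])² = 0.44444444 + 0.44444444 = 0.88888889

0.88888889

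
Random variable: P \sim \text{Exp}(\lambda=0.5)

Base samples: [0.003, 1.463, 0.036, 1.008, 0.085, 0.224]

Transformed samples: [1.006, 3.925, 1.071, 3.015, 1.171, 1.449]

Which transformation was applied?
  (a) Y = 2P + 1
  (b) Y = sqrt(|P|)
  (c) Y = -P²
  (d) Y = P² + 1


Checking option (a) Y = 2P + 1:
  P = 0.003 -> Y = 1.006 ✓
  P = 1.463 -> Y = 3.925 ✓
  P = 0.036 -> Y = 1.071 ✓
All samples match this transformation.

(a) 2P + 1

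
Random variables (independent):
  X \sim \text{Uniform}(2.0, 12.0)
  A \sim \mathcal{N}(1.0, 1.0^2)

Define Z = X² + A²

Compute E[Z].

E[Z] = E[X²] + E[A²]
E[X²] = Var(X) + E[X]² = 8.3333333 + 49 = 57.333333
E[A²] = Var(A) + E[A]² = 1 + 1 = 2
E[Z] = 57.333333 + 2 = 59.333333

59.333333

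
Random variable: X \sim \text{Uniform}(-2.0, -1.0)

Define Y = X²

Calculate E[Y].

E[X²] = Var(X) + (E[X])² = 0.083333333 + 2.25 = 2.3333333

2.3333333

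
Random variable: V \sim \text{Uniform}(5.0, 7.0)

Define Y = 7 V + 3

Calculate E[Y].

For Y = 7V + 3:
E[Y] = 7 * E[V] + 3
E[V] = (5 + 7)/2 = 6
E[Y] = 7 * 6 + 3 = 45

45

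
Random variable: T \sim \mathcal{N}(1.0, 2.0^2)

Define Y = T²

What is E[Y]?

E[T²] = Var(T) + (E[T])² = 4 + 1 = 5

5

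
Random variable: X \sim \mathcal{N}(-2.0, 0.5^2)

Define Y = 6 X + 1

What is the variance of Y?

For Y = aX + b: Var(Y) = a² * Var(X)
Var(X) = 0.5^2 = 0.25
Var(Y) = 6² * 0.25 = 36 * 0.25 = 9

9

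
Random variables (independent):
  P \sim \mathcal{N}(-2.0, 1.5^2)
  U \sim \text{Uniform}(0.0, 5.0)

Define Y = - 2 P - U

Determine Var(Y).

For independent RVs: Var(aX + bY) = a²Var(X) + b²Var(Y)
Var(P) = 2.25
Var(U) = 2.0833333
Var(Y) = (-2)²*2.25 + (-1)²*2.0833333
= 4*2.25 + 1*2.0833333 = 11.083333

11.083333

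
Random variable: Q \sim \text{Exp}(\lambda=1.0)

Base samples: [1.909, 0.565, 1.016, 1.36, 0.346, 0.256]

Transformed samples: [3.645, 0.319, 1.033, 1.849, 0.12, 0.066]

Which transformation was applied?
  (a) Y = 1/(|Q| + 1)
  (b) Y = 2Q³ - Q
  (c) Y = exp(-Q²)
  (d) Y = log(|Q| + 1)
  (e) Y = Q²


Checking option (e) Y = Q²:
  Q = 1.909 -> Y = 3.645 ✓
  Q = 0.565 -> Y = 0.319 ✓
  Q = 1.016 -> Y = 1.033 ✓
All samples match this transformation.

(e) Q²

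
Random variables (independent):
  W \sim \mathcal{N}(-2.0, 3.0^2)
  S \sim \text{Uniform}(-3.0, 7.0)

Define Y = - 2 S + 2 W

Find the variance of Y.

For independent RVs: Var(aX + bY) = a²Var(X) + b²Var(Y)
Var(W) = 9
Var(S) = 8.3333333
Var(Y) = 2²*9 + (-2)²*8.3333333
= 4*9 + 4*8.3333333 = 69.333333

69.333333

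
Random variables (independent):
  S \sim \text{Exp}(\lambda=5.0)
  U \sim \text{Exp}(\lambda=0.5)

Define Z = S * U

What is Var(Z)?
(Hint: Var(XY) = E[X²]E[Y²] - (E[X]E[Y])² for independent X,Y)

Var(XY) = E[X²]E[Y²] - (E[X]E[Y])²
E[S] = 0.2, Var(S) = 0.04
E[U] = 2, Var(U) = 4
E[S²] = 0.04 + 0.2² = 0.08
E[U²] = 4 + 2² = 8
Var(Z) = 0.08*8 - (0.2*2)²
= 0.64 - 0.16 = 0.48

0.48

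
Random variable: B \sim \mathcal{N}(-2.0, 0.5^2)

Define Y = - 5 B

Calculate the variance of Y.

For Y = aB + b: Var(Y) = a² * Var(B)
Var(B) = 0.5^2 = 0.25
Var(Y) = (-5)² * 0.25 = 25 * 0.25 = 6.25

6.25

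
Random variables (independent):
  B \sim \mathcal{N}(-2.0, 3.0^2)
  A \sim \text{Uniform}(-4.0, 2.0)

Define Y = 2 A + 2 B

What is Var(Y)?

For independent RVs: Var(aX + bY) = a²Var(X) + b²Var(Y)
Var(B) = 9
Var(A) = 3
Var(Y) = 2²*9 + 2²*3
= 4*9 + 4*3 = 48

48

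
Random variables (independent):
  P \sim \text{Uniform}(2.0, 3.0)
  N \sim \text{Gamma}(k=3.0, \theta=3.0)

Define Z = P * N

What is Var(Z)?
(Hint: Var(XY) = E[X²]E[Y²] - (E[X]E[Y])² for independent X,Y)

Var(XY) = E[X²]E[Y²] - (E[X]E[Y])²
E[P] = 2.5, Var(P) = 0.083333333
E[N] = 9, Var(N) = 27
E[P²] = 0.083333333 + 2.5² = 6.3333333
E[N²] = 27 + 9² = 108
Var(Z) = 6.3333333*108 - (2.5*9)²
= 684 - 506.25 = 177.75

177.75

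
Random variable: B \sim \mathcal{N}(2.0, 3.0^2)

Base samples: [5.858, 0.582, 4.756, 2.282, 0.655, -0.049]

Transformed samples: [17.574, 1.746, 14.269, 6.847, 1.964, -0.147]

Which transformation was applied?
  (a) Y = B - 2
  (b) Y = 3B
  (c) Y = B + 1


Checking option (b) Y = 3B:
  B = 5.858 -> Y = 17.574 ✓
  B = 0.582 -> Y = 1.746 ✓
  B = 4.756 -> Y = 14.269 ✓
All samples match this transformation.

(b) 3B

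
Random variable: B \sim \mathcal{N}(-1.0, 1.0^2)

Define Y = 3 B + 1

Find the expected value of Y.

For Y = 3B + 1:
E[Y] = 3 * E[B] + 1
E[B] = -1.0 = -1
E[Y] = 3 * (-1) + 1 = -2

-2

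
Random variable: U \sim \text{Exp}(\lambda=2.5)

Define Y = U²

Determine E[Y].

E[U²] = Var(U) + (E[U])² = 0.16 + 0.16 = 0.32

0.32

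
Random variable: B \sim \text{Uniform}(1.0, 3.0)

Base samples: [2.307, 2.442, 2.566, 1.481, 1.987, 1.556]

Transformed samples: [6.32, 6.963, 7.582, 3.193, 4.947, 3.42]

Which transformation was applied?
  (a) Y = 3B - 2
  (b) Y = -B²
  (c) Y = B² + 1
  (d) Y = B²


Checking option (c) Y = B² + 1:
  B = 2.307 -> Y = 6.32 ✓
  B = 2.442 -> Y = 6.963 ✓
  B = 2.566 -> Y = 7.582 ✓
All samples match this transformation.

(c) B² + 1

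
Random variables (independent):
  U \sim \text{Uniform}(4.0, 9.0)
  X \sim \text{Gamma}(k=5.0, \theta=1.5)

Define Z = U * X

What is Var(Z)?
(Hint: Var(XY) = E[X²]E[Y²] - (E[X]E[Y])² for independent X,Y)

Var(XY) = E[X²]E[Y²] - (E[X]E[Y])²
E[U] = 6.5, Var(U) = 2.0833333
E[X] = 7.5, Var(X) = 11.25
E[U²] = 2.0833333 + 6.5² = 44.333333
E[X²] = 11.25 + 7.5² = 67.5
Var(Z) = 44.333333*67.5 - (6.5*7.5)²
= 2992.5 - 2376.5625 = 615.9375

615.9375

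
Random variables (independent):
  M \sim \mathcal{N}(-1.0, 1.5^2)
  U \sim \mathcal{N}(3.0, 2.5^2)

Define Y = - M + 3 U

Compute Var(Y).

For independent RVs: Var(aX + bY) = a²Var(X) + b²Var(Y)
Var(M) = 2.25
Var(U) = 6.25
Var(Y) = (-1)²*2.25 + 3²*6.25
= 1*2.25 + 9*6.25 = 58.5

58.5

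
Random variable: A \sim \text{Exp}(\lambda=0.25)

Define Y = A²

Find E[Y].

Using E[X²] = Var(X) + (E[X])²:
E[A] = 4
Var(A) = 1/0.25^2 = 16
E[A²] = 16 + 4² = 16 + 16 = 32

32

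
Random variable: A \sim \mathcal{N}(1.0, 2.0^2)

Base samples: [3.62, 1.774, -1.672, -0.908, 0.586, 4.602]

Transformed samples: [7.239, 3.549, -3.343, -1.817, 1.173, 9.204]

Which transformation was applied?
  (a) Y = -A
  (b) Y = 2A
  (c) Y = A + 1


Checking option (b) Y = 2A:
  A = 3.62 -> Y = 7.239 ✓
  A = 1.774 -> Y = 3.549 ✓
  A = -1.672 -> Y = -3.343 ✓
All samples match this transformation.

(b) 2A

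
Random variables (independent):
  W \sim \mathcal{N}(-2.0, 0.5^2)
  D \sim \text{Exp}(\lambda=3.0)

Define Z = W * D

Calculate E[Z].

For independent RVs: E[XY] = E[X]*E[Y]
E[W] = -2
E[D] = 0.33333333
E[Z] = -2 * 0.33333333 = -0.66666667

-0.66666667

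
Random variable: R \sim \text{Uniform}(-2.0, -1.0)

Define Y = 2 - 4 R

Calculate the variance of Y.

For Y = aR + b: Var(Y) = a² * Var(R)
Var(R) = (-1 + 2)^2/12 = 0.083333333
Var(Y) = (-4)² * 0.083333333 = 16 * 0.083333333 = 1.3333333

1.3333333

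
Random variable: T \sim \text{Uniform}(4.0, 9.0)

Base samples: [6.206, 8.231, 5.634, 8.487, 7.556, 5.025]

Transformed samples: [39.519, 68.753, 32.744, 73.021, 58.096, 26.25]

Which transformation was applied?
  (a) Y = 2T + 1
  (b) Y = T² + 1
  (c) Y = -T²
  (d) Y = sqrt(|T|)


Checking option (b) Y = T² + 1:
  T = 6.206 -> Y = 39.519 ✓
  T = 8.231 -> Y = 68.753 ✓
  T = 5.634 -> Y = 32.744 ✓
All samples match this transformation.

(b) T² + 1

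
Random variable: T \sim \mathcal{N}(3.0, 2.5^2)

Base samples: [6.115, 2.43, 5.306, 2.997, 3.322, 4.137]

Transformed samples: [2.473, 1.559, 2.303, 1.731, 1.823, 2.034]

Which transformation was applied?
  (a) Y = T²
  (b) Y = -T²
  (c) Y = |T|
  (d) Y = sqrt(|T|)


Checking option (d) Y = sqrt(|T|):
  T = 6.115 -> Y = 2.473 ✓
  T = 2.43 -> Y = 1.559 ✓
  T = 5.306 -> Y = 2.303 ✓
All samples match this transformation.

(d) sqrt(|T|)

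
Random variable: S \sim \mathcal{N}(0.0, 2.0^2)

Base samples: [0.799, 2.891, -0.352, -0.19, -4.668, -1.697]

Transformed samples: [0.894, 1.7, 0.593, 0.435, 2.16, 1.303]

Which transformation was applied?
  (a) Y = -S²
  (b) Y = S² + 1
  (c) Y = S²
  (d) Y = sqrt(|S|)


Checking option (d) Y = sqrt(|S|):
  S = 0.799 -> Y = 0.894 ✓
  S = 2.891 -> Y = 1.7 ✓
  S = -0.352 -> Y = 0.593 ✓
All samples match this transformation.

(d) sqrt(|S|)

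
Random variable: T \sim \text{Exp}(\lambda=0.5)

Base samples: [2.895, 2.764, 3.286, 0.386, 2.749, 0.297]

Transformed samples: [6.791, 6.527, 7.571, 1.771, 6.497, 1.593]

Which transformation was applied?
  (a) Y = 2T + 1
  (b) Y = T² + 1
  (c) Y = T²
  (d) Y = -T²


Checking option (a) Y = 2T + 1:
  T = 2.895 -> Y = 6.791 ✓
  T = 2.764 -> Y = 6.527 ✓
  T = 3.286 -> Y = 7.571 ✓
All samples match this transformation.

(a) 2T + 1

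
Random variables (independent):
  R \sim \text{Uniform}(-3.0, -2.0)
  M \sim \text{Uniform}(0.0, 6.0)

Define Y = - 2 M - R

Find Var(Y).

For independent RVs: Var(aX + bY) = a²Var(X) + b²Var(Y)
Var(R) = 0.083333333
Var(M) = 3
Var(Y) = (-1)²*0.083333333 + (-2)²*3
= 1*0.083333333 + 4*3 = 12.083333

12.083333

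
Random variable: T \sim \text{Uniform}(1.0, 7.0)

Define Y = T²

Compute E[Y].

Using E[X²] = Var(X) + (E[X])²:
E[T] = 4
Var(T) = (7 - 1)^2/12 = 3
E[T²] = 3 + 4² = 3 + 16 = 19

19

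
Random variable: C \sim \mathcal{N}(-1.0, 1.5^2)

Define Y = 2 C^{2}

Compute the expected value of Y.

E[Y] = 2*E[C²]
E[C] = -1
E[C²] = Var(C) + (E[C])² = 2.25 + 1 = 3.25
E[Y] = 2*3.25 = 6.5

6.5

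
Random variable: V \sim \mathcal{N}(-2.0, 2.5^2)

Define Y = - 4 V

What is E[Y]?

For Y = -4V:
E[Y] = -4 * E[V]
E[V] = -2.0 = -2
E[Y] = -4 * (-2) = 8

8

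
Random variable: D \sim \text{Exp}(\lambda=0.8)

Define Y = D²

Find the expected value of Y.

Using E[X²] = Var(X) + (E[X])²:
E[D] = 1.25
Var(D) = 1/0.8^2 = 1.5625
E[D²] = 1.5625 + 1.25² = 1.5625 + 1.5625 = 3.125

3.125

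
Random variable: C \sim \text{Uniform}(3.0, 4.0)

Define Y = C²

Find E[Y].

E[C²] = Var(C) + (E[C])² = 0.083333333 + 12.25 = 12.333333

12.333333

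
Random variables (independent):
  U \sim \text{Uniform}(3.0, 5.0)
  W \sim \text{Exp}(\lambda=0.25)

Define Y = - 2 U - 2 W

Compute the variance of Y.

For independent RVs: Var(aX + bY) = a²Var(X) + b²Var(Y)
Var(U) = 0.33333333
Var(W) = 16
Var(Y) = (-2)²*0.33333333 + (-2)²*16
= 4*0.33333333 + 4*16 = 65.333333

65.333333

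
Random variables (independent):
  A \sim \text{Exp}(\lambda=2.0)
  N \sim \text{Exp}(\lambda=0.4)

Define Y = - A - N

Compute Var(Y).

For independent RVs: Var(aX + bY) = a²Var(X) + b²Var(Y)
Var(A) = 0.25
Var(N) = 6.25
Var(Y) = (-1)²*0.25 + (-1)²*6.25
= 1*0.25 + 1*6.25 = 6.5

6.5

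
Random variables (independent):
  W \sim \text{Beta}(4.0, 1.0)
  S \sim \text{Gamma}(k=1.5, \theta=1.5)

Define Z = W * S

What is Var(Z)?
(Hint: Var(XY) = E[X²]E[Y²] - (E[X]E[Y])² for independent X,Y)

Var(XY) = E[X²]E[Y²] - (E[X]E[Y])²
E[W] = 0.8, Var(W) = 0.026666667
E[S] = 2.25, Var(S) = 3.375
E[W²] = 0.026666667 + 0.8² = 0.66666667
E[S²] = 3.375 + 2.25² = 8.4375
Var(Z) = 0.66666667*8.4375 - (0.8*2.25)²
= 5.625 - 3.24 = 2.385

2.385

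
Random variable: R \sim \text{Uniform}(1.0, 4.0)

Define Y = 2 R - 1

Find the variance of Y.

For Y = aR + b: Var(Y) = a² * Var(R)
Var(R) = (4 - 1)^2/12 = 0.75
Var(Y) = 2² * 0.75 = 4 * 0.75 = 3

3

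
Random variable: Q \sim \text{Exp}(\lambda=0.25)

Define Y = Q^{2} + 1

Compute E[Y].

E[Y] = 1*E[Q²] + 1
E[Q] = 4
E[Q²] = Var(Q) + (E[Q])² = 16 + 16 = 32
E[Y] = 1*32 + 1 = 33

33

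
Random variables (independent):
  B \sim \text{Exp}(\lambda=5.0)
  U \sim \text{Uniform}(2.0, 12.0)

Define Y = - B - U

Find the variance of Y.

For independent RVs: Var(aX + bY) = a²Var(X) + b²Var(Y)
Var(B) = 0.04
Var(U) = 8.3333333
Var(Y) = (-1)²*0.04 + (-1)²*8.3333333
= 1*0.04 + 1*8.3333333 = 8.3733333

8.3733333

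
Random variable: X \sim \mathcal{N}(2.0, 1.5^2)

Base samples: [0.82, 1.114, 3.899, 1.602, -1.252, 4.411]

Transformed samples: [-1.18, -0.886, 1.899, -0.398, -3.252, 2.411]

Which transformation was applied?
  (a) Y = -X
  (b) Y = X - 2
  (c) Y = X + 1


Checking option (b) Y = X - 2:
  X = 0.82 -> Y = -1.18 ✓
  X = 1.114 -> Y = -0.886 ✓
  X = 3.899 -> Y = 1.899 ✓
All samples match this transformation.

(b) X - 2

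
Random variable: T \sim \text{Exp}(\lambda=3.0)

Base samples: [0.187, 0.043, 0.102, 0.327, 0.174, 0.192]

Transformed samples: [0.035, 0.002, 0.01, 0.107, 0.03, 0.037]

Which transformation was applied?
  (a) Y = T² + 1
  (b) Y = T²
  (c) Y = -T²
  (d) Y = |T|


Checking option (b) Y = T²:
  T = 0.187 -> Y = 0.035 ✓
  T = 0.043 -> Y = 0.002 ✓
  T = 0.102 -> Y = 0.01 ✓
All samples match this transformation.

(b) T²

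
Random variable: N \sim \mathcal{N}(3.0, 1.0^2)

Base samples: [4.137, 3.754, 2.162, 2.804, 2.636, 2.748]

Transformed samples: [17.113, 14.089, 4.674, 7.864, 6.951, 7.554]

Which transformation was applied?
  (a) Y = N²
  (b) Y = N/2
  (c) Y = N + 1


Checking option (a) Y = N²:
  N = 4.137 -> Y = 17.113 ✓
  N = 3.754 -> Y = 14.089 ✓
  N = 2.162 -> Y = 4.674 ✓
All samples match this transformation.

(a) N²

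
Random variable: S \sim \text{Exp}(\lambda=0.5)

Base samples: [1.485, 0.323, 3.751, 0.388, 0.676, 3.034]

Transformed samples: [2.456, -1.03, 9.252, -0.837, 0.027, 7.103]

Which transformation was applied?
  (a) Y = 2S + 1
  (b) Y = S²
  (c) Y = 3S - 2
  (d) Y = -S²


Checking option (c) Y = 3S - 2:
  S = 1.485 -> Y = 2.456 ✓
  S = 0.323 -> Y = -1.03 ✓
  S = 3.751 -> Y = 9.252 ✓
All samples match this transformation.

(c) 3S - 2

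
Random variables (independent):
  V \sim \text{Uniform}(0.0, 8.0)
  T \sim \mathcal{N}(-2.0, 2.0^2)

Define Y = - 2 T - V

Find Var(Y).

For independent RVs: Var(aX + bY) = a²Var(X) + b²Var(Y)
Var(V) = 5.3333333
Var(T) = 4
Var(Y) = (-1)²*5.3333333 + (-2)²*4
= 1*5.3333333 + 4*4 = 21.333333

21.333333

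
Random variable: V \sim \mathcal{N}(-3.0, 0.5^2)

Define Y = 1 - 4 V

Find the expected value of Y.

For Y = -4V + 1:
E[Y] = -4 * E[V] + 1
E[V] = -3.0 = -3
E[Y] = -4 * (-3) + 1 = 13

13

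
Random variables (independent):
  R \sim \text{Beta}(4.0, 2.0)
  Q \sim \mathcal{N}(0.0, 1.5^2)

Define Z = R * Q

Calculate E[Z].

For independent RVs: E[XY] = E[X]*E[Y]
E[R] = 0.66666667
E[Q] = 0
E[Z] = 0.66666667 * 0 = 0

0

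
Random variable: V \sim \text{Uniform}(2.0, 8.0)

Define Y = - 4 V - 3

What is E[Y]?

For Y = -4V - 3:
E[Y] = -4 * E[V] - 3
E[V] = (2 + 8)/2 = 5
E[Y] = -4 * 5 - 3 = -23

-23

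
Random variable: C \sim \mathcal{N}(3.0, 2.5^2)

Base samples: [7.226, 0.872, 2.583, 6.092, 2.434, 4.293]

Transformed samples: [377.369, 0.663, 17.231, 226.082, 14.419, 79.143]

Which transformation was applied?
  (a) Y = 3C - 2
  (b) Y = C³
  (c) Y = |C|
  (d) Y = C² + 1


Checking option (b) Y = C³:
  C = 7.226 -> Y = 377.369 ✓
  C = 0.872 -> Y = 0.663 ✓
  C = 2.583 -> Y = 17.231 ✓
All samples match this transformation.

(b) C³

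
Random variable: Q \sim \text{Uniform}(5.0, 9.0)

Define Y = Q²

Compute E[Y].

E[Q²] = Var(Q) + (E[Q])² = 1.3333333 + 49 = 50.333333

50.333333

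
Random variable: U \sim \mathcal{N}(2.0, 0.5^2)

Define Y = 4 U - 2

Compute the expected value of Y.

For Y = 4U - 2:
E[Y] = 4 * E[U] - 2
E[U] = 2.0 = 2
E[Y] = 4 * 2 - 2 = 6

6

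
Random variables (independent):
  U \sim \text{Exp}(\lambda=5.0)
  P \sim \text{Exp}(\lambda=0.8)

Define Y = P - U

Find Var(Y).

For independent RVs: Var(aX + bY) = a²Var(X) + b²Var(Y)
Var(U) = 0.04
Var(P) = 1.5625
Var(Y) = (-1)²*0.04 + 1²*1.5625
= 1*0.04 + 1*1.5625 = 1.6025

1.6025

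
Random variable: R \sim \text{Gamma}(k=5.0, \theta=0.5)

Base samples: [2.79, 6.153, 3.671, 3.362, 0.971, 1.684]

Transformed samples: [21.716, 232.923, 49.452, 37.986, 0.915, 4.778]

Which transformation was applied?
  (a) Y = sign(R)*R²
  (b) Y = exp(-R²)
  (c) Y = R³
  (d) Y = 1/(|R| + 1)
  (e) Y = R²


Checking option (c) Y = R³:
  R = 2.79 -> Y = 21.716 ✓
  R = 6.153 -> Y = 232.923 ✓
  R = 3.671 -> Y = 49.452 ✓
All samples match this transformation.

(c) R³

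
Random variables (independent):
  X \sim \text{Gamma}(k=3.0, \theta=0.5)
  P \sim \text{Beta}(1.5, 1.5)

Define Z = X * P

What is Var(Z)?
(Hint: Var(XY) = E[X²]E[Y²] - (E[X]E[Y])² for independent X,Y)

Var(XY) = E[X²]E[Y²] - (E[X]E[Y])²
E[X] = 1.5, Var(X) = 0.75
E[P] = 0.5, Var(P) = 0.0625
E[X²] = 0.75 + 1.5² = 3
E[P²] = 0.0625 + 0.5² = 0.3125
Var(Z) = 3*0.3125 - (1.5*0.5)²
= 0.9375 - 0.5625 = 0.375

0.375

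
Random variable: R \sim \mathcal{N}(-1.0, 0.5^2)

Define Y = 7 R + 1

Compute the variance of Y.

For Y = aR + b: Var(Y) = a² * Var(R)
Var(R) = 0.5^2 = 0.25
Var(Y) = 7² * 0.25 = 49 * 0.25 = 12.25

12.25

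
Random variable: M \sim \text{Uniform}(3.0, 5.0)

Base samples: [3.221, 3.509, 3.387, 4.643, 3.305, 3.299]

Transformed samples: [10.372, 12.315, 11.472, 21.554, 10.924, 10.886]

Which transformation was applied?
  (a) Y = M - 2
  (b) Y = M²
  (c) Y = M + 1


Checking option (b) Y = M²:
  M = 3.221 -> Y = 10.372 ✓
  M = 3.509 -> Y = 12.315 ✓
  M = 3.387 -> Y = 11.472 ✓
All samples match this transformation.

(b) M²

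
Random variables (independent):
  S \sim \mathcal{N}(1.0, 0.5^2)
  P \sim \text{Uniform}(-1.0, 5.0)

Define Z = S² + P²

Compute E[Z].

E[Z] = E[S²] + E[P²]
E[S²] = Var(S) + E[S]² = 0.25 + 1 = 1.25
E[P²] = Var(P) + E[P]² = 3 + 4 = 7
E[Z] = 1.25 + 7 = 8.25

8.25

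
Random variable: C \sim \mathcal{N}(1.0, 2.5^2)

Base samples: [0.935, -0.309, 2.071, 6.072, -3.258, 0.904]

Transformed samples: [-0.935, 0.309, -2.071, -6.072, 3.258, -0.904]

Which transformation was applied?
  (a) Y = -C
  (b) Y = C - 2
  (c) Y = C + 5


Checking option (a) Y = -C:
  C = 0.935 -> Y = -0.935 ✓
  C = -0.309 -> Y = 0.309 ✓
  C = 2.071 -> Y = -2.071 ✓
All samples match this transformation.

(a) -C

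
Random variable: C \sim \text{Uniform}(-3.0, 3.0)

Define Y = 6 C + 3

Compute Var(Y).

For Y = aC + b: Var(Y) = a² * Var(C)
Var(C) = (3 + 3)^2/12 = 3
Var(Y) = 6² * 3 = 36 * 3 = 108

108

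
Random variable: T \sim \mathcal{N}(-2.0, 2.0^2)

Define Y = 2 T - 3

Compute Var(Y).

For Y = aT + b: Var(Y) = a² * Var(T)
Var(T) = 2.0^2 = 4
Var(Y) = 2² * 4 = 4 * 4 = 16

16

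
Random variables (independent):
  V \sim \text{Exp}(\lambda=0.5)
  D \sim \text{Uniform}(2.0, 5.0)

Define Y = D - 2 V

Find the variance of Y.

For independent RVs: Var(aX + bY) = a²Var(X) + b²Var(Y)
Var(V) = 4
Var(D) = 0.75
Var(Y) = (-2)²*4 + 1²*0.75
= 4*4 + 1*0.75 = 16.75

16.75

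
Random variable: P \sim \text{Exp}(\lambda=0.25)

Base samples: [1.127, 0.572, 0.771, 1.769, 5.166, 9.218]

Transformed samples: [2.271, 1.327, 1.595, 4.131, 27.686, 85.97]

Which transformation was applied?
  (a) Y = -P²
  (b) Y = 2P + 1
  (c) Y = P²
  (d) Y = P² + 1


Checking option (d) Y = P² + 1:
  P = 1.127 -> Y = 2.271 ✓
  P = 0.572 -> Y = 1.327 ✓
  P = 0.771 -> Y = 1.595 ✓
All samples match this transformation.

(d) P² + 1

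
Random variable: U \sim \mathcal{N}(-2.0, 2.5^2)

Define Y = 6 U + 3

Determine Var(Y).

For Y = aU + b: Var(Y) = a² * Var(U)
Var(U) = 2.5^2 = 6.25
Var(Y) = 6² * 6.25 = 36 * 6.25 = 225

225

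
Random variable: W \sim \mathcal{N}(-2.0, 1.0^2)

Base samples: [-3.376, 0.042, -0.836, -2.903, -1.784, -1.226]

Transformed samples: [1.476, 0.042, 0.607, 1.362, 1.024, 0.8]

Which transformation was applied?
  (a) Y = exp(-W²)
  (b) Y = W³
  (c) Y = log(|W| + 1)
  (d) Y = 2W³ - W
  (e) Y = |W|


Checking option (c) Y = log(|W| + 1):
  W = -3.376 -> Y = 1.476 ✓
  W = 0.042 -> Y = 0.042 ✓
  W = -0.836 -> Y = 0.607 ✓
All samples match this transformation.

(c) log(|W| + 1)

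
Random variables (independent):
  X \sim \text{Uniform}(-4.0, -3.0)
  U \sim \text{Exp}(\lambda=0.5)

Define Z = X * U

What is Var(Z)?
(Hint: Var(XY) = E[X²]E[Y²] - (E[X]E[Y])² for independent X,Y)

Var(XY) = E[X²]E[Y²] - (E[X]E[Y])²
E[X] = -3.5, Var(X) = 0.083333333
E[U] = 2, Var(U) = 4
E[X²] = 0.083333333 + (-3.5)² = 12.333333
E[U²] = 4 + 2² = 8
Var(Z) = 12.333333*8 - (-3.5*2)²
= 98.666667 - 49 = 49.666667

49.666667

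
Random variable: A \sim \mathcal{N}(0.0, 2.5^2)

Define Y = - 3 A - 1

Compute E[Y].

For Y = -3A - 1:
E[Y] = -3 * E[A] - 1
E[A] = 0.0 = 0
E[Y] = -3 * 0 - 1 = -1

-1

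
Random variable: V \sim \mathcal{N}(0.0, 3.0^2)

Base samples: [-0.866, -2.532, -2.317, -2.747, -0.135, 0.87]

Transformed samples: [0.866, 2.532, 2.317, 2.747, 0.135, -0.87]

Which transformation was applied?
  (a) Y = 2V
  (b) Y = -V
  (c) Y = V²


Checking option (b) Y = -V:
  V = -0.866 -> Y = 0.866 ✓
  V = -2.532 -> Y = 2.532 ✓
  V = -2.317 -> Y = 2.317 ✓
All samples match this transformation.

(b) -V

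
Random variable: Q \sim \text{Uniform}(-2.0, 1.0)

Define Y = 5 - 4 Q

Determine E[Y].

For Y = -4Q + 5:
E[Y] = -4 * E[Q] + 5
E[Q] = (-2 + 1)/2 = -0.5
E[Y] = -4 * (-0.5) + 5 = 7

7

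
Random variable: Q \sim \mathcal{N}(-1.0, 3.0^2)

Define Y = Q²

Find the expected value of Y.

Using E[X²] = Var(X) + (E[X])²:
E[Q] = -1
Var(Q) = 3.0^2 = 9
E[Q²] = 9 + (-1)² = 9 + 1 = 10

10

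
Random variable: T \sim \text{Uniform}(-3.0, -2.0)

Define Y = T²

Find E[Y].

E[T²] = Var(T) + (E[T])² = 0.083333333 + 6.25 = 6.3333333

6.3333333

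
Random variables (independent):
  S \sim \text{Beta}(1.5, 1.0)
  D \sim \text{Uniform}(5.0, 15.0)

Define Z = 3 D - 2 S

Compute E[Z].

E[Z] = -2*E[S] + 3*E[D]
E[S] = 0.6
E[D] = 10
E[Z] = -2*0.6 + 3*10 = 28.8

28.8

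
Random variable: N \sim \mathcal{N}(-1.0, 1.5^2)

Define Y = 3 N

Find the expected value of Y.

For Y = 3N:
E[Y] = 3 * E[N]
E[N] = -1.0 = -1
E[Y] = 3 * (-1) = -3

-3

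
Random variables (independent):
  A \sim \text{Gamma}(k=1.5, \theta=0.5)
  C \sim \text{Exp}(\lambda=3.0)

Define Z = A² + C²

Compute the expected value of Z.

E[Z] = E[A²] + E[C²]
E[A²] = Var(A) + E[A]² = 0.375 + 0.5625 = 0.9375
E[C²] = Var(C) + E[C]² = 0.11111111 + 0.11111111 = 0.22222222
E[Z] = 0.9375 + 0.22222222 = 1.1597222

1.1597222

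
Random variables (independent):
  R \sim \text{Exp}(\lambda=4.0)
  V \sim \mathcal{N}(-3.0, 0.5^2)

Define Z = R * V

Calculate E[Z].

For independent RVs: E[XY] = E[X]*E[Y]
E[R] = 0.25
E[V] = -3
E[Z] = 0.25 * (-3) = -0.75

-0.75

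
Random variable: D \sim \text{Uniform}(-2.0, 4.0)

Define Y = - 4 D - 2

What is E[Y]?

For Y = -4D - 2:
E[Y] = -4 * E[D] - 2
E[D] = (-2 + 4)/2 = 1
E[Y] = -4 * 1 - 2 = -6

-6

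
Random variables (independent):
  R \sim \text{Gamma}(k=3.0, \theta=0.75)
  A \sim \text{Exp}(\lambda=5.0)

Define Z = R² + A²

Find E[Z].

E[Z] = E[R²] + E[A²]
E[R²] = Var(R) + E[R]² = 1.6875 + 5.0625 = 6.75
E[A²] = Var(A) + E[A]² = 0.04 + 0.04 = 0.08
E[Z] = 6.75 + 0.08 = 6.83

6.83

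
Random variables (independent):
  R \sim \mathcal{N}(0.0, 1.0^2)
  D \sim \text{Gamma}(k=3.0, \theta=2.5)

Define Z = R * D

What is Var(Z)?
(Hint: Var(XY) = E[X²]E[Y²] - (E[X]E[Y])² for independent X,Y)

Var(XY) = E[X²]E[Y²] - (E[X]E[Y])²
E[R] = 0, Var(R) = 1
E[D] = 7.5, Var(D) = 18.75
E[R²] = 1 + 0² = 1
E[D²] = 18.75 + 7.5² = 75
Var(Z) = 1*75 - (0*7.5)²
= 75 - 0 = 75

75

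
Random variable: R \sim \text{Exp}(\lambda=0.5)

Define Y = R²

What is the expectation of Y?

E[R²] = Var(R) + (E[R])² = 4 + 4 = 8

8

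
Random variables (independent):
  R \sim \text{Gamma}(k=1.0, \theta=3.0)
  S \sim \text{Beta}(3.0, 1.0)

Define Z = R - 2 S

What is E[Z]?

E[Z] = 1*E[R] - 2*E[S]
E[R] = 3
E[S] = 0.75
E[Z] = 1*3 - 2*0.75 = 1.5

1.5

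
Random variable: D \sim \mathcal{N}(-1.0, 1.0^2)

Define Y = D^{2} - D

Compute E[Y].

E[Y] = 1*E[D²] - 1*E[D]
E[D] = -1
E[D²] = Var(D) + (E[D])² = 1 + 1 = 2
E[Y] = 1*2 - 1*(-1) = 3

3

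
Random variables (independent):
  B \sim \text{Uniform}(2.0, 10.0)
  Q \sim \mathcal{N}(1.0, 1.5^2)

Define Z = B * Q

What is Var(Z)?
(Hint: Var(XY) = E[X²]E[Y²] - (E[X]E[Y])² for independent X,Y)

Var(XY) = E[X²]E[Y²] - (E[X]E[Y])²
E[B] = 6, Var(B) = 5.3333333
E[Q] = 1, Var(Q) = 2.25
E[B²] = 5.3333333 + 6² = 41.333333
E[Q²] = 2.25 + 1² = 3.25
Var(Z) = 41.333333*3.25 - (6*1)²
= 134.33333 - 36 = 98.333333

98.333333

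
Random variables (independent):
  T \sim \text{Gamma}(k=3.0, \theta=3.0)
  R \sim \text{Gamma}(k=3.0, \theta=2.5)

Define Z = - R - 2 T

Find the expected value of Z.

E[Z] = -2*E[T] - 1*E[R]
E[T] = 9
E[R] = 7.5
E[Z] = -2*9 - 1*7.5 = -25.5

-25.5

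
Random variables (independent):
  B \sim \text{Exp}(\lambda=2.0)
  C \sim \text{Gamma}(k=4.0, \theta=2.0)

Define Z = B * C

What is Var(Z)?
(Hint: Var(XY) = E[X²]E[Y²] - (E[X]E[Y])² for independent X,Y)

Var(XY) = E[X²]E[Y²] - (E[X]E[Y])²
E[B] = 0.5, Var(B) = 0.25
E[C] = 8, Var(C) = 16
E[B²] = 0.25 + 0.5² = 0.5
E[C²] = 16 + 8² = 80
Var(Z) = 0.5*80 - (0.5*8)²
= 40 - 16 = 24

24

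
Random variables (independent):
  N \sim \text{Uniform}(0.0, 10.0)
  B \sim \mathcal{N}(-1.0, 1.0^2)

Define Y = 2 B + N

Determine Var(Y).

For independent RVs: Var(aX + bY) = a²Var(X) + b²Var(Y)
Var(N) = 8.3333333
Var(B) = 1
Var(Y) = 1²*8.3333333 + 2²*1
= 1*8.3333333 + 4*1 = 12.333333

12.333333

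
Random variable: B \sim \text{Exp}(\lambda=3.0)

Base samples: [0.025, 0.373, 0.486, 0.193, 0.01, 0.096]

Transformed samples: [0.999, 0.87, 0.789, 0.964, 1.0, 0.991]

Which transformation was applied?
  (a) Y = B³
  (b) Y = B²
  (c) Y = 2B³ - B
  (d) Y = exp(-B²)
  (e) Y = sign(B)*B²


Checking option (d) Y = exp(-B²):
  B = 0.025 -> Y = 0.999 ✓
  B = 0.373 -> Y = 0.87 ✓
  B = 0.486 -> Y = 0.789 ✓
All samples match this transformation.

(d) exp(-B²)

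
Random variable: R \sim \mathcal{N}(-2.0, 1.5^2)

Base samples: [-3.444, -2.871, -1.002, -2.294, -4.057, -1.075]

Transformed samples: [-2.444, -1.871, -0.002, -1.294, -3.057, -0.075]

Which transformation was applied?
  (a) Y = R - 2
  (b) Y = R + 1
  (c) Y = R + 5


Checking option (b) Y = R + 1:
  R = -3.444 -> Y = -2.444 ✓
  R = -2.871 -> Y = -1.871 ✓
  R = -1.002 -> Y = -0.002 ✓
All samples match this transformation.

(b) R + 1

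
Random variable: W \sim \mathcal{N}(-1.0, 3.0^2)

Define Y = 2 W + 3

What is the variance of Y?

For Y = aW + b: Var(Y) = a² * Var(W)
Var(W) = 3.0^2 = 9
Var(Y) = 2² * 9 = 4 * 9 = 36

36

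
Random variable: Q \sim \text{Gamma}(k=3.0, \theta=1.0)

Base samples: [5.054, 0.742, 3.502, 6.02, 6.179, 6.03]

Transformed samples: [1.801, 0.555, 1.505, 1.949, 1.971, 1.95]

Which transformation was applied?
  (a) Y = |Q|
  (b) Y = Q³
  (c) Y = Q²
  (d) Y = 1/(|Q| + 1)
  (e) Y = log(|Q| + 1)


Checking option (e) Y = log(|Q| + 1):
  Q = 5.054 -> Y = 1.801 ✓
  Q = 0.742 -> Y = 0.555 ✓
  Q = 3.502 -> Y = 1.505 ✓
All samples match this transformation.

(e) log(|Q| + 1)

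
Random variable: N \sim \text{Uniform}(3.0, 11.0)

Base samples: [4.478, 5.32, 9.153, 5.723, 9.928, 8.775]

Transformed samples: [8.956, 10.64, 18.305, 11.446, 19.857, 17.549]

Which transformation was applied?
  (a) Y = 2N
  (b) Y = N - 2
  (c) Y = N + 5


Checking option (a) Y = 2N:
  N = 4.478 -> Y = 8.956 ✓
  N = 5.32 -> Y = 10.64 ✓
  N = 9.153 -> Y = 18.305 ✓
All samples match this transformation.

(a) 2N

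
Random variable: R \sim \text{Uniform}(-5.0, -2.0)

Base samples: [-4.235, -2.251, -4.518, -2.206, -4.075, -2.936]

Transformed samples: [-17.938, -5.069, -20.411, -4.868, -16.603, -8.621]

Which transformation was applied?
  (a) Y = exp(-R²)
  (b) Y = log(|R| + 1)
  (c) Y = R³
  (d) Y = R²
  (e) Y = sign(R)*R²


Checking option (e) Y = sign(R)*R²:
  R = -4.235 -> Y = -17.938 ✓
  R = -2.251 -> Y = -5.069 ✓
  R = -4.518 -> Y = -20.411 ✓
All samples match this transformation.

(e) sign(R)*R²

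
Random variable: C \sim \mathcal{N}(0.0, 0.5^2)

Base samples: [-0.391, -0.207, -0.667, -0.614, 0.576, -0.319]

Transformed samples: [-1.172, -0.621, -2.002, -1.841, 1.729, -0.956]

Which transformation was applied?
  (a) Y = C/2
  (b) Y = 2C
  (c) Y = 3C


Checking option (c) Y = 3C:
  C = -0.391 -> Y = -1.172 ✓
  C = -0.207 -> Y = -0.621 ✓
  C = -0.667 -> Y = -2.002 ✓
All samples match this transformation.

(c) 3C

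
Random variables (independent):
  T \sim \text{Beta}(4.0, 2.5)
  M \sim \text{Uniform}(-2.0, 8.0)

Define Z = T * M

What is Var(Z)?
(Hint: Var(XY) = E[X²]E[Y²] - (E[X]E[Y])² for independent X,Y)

Var(XY) = E[X²]E[Y²] - (E[X]E[Y])²
E[T] = 0.61538462, Var(T) = 0.031558185
E[M] = 3, Var(M) = 8.3333333
E[T²] = 0.031558185 + 0.61538462² = 0.41025641
E[M²] = 8.3333333 + 3² = 17.333333
Var(Z) = 0.41025641*17.333333 - (0.61538462*3)²
= 7.1111111 - 3.408284 = 3.7028271

3.7028271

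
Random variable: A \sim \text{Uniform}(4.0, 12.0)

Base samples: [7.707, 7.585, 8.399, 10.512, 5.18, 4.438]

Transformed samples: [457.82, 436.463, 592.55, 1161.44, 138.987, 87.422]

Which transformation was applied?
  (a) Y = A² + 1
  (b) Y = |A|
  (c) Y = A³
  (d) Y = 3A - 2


Checking option (c) Y = A³:
  A = 7.707 -> Y = 457.82 ✓
  A = 7.585 -> Y = 436.463 ✓
  A = 8.399 -> Y = 592.55 ✓
All samples match this transformation.

(c) A³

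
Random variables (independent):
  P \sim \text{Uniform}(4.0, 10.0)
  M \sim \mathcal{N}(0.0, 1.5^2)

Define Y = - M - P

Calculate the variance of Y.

For independent RVs: Var(aX + bY) = a²Var(X) + b²Var(Y)
Var(P) = 3
Var(M) = 2.25
Var(Y) = (-1)²*3 + (-1)²*2.25
= 1*3 + 1*2.25 = 5.25

5.25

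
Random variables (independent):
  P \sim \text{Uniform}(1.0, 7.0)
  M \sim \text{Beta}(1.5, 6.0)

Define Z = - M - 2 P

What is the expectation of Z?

E[Z] = -2*E[P] - 1*E[M]
E[P] = 4
E[M] = 0.2
E[Z] = -2*4 - 1*0.2 = -8.2

-8.2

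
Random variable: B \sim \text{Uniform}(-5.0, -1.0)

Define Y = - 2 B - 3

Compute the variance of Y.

For Y = aB + b: Var(Y) = a² * Var(B)
Var(B) = (-1 + 5)^2/12 = 1.3333333
Var(Y) = (-2)² * 1.3333333 = 4 * 1.3333333 = 5.3333333

5.3333333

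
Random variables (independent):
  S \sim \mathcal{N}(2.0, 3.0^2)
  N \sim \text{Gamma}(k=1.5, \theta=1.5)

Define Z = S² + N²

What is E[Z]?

E[Z] = E[S²] + E[N²]
E[S²] = Var(S) + E[S]² = 9 + 4 = 13
E[N²] = Var(N) + E[N]² = 3.375 + 5.0625 = 8.4375
E[Z] = 13 + 8.4375 = 21.4375

21.4375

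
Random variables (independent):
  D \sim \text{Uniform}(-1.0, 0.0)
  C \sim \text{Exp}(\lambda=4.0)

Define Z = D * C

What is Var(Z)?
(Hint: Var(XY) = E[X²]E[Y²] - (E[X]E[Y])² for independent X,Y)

Var(XY) = E[X²]E[Y²] - (E[X]E[Y])²
E[D] = -0.5, Var(D) = 0.083333333
E[C] = 0.25, Var(C) = 0.0625
E[D²] = 0.083333333 + (-0.5)² = 0.33333333
E[C²] = 0.0625 + 0.25² = 0.125
Var(Z) = 0.33333333*0.125 - (-0.5*0.25)²
= 0.041666667 - 0.015625 = 0.026041667

0.026041667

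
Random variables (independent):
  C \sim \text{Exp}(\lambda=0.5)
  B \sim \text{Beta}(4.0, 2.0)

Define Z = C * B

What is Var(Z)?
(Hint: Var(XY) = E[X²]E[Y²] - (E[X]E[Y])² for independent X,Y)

Var(XY) = E[X²]E[Y²] - (E[X]E[Y])²
E[C] = 2, Var(C) = 4
E[B] = 0.66666667, Var(B) = 0.031746032
E[C²] = 4 + 2² = 8
E[B²] = 0.031746032 + 0.66666667² = 0.47619048
Var(Z) = 8*0.47619048 - (2*0.66666667)²
= 3.8095238 - 1.7777778 = 2.031746

2.031746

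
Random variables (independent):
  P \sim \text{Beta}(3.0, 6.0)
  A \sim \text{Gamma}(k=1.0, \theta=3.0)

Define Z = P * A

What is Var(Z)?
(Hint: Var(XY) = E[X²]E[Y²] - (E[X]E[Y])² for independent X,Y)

Var(XY) = E[X²]E[Y²] - (E[X]E[Y])²
E[P] = 0.33333333, Var(P) = 0.022222222
E[A] = 3, Var(A) = 9
E[P²] = 0.022222222 + 0.33333333² = 0.13333333
E[A²] = 9 + 3² = 18
Var(Z) = 0.13333333*18 - (0.33333333*3)²
= 2.4 - 1 = 1.4

1.4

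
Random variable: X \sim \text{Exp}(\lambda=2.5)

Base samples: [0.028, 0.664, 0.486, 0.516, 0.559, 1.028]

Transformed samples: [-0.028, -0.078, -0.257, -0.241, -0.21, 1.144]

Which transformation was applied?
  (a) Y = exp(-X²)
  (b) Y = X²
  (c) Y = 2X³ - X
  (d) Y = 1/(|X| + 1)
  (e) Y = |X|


Checking option (c) Y = 2X³ - X:
  X = 0.028 -> Y = -0.028 ✓
  X = 0.664 -> Y = -0.078 ✓
  X = 0.486 -> Y = -0.257 ✓
All samples match this transformation.

(c) 2X³ - X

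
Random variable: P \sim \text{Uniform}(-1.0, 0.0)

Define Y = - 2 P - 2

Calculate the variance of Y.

For Y = aP + b: Var(Y) = a² * Var(P)
Var(P) = (0 + 1)^2/12 = 0.083333333
Var(Y) = (-2)² * 0.083333333 = 4 * 0.083333333 = 0.33333333

0.33333333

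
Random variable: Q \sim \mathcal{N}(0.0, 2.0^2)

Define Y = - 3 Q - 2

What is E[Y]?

For Y = -3Q - 2:
E[Y] = -3 * E[Q] - 2
E[Q] = 0.0 = 0
E[Y] = -3 * 0 - 2 = -2

-2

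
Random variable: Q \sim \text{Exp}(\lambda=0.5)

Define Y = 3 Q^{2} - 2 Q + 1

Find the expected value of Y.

E[Y] = 3*E[Q²] - 2*E[Q] + 1
E[Q] = 2
E[Q²] = Var(Q) + (E[Q])² = 4 + 4 = 8
E[Y] = 3*8 - 2*2 + 1 = 21

21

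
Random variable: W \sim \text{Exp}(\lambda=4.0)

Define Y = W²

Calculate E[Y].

Using E[X²] = Var(X) + (E[X])²:
E[W] = 0.25
Var(W) = 1/4.0^2 = 0.0625
E[W²] = 0.0625 + 0.25² = 0.0625 + 0.0625 = 0.125

0.125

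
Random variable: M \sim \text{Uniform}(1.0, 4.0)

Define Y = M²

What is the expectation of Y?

E[M²] = Var(M) + (E[M])² = 0.75 + 6.25 = 7

7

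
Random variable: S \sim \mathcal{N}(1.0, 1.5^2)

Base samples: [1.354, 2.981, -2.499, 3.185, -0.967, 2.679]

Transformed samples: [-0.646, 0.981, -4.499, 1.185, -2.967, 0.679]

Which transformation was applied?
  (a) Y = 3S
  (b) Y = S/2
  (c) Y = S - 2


Checking option (c) Y = S - 2:
  S = 1.354 -> Y = -0.646 ✓
  S = 2.981 -> Y = 0.981 ✓
  S = -2.499 -> Y = -4.499 ✓
All samples match this transformation.

(c) S - 2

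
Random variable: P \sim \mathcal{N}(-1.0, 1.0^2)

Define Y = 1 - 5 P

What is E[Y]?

For Y = -5P + 1:
E[Y] = -5 * E[P] + 1
E[P] = -1.0 = -1
E[Y] = -5 * (-1) + 1 = 6

6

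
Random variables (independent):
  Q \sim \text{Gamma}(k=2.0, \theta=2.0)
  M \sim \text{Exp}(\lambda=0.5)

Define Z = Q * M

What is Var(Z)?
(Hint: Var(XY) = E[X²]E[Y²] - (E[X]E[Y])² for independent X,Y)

Var(XY) = E[X²]E[Y²] - (E[X]E[Y])²
E[Q] = 4, Var(Q) = 8
E[M] = 2, Var(M) = 4
E[Q²] = 8 + 4² = 24
E[M²] = 4 + 2² = 8
Var(Z) = 24*8 - (4*2)²
= 192 - 64 = 128

128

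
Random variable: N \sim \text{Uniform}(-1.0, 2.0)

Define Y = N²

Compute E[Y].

E[N²] = Var(N) + (E[N])² = 0.75 + 0.25 = 1

1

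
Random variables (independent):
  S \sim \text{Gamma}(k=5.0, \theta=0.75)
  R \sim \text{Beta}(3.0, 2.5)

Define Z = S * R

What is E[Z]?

For independent RVs: E[XY] = E[X]*E[Y]
E[S] = 3.75
E[R] = 0.54545455
E[Z] = 3.75 * 0.54545455 = 2.0454545

2.0454545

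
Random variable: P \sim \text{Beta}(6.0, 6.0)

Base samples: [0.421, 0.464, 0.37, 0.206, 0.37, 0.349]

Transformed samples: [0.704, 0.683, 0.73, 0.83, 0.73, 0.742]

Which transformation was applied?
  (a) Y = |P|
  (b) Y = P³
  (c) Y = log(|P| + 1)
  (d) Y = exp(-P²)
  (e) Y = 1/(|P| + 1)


Checking option (e) Y = 1/(|P| + 1):
  P = 0.421 -> Y = 0.704 ✓
  P = 0.464 -> Y = 0.683 ✓
  P = 0.37 -> Y = 0.73 ✓
All samples match this transformation.

(e) 1/(|P| + 1)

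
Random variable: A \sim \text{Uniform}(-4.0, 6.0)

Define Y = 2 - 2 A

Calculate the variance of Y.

For Y = aA + b: Var(Y) = a² * Var(A)
Var(A) = (6 + 4)^2/12 = 8.3333333
Var(Y) = (-2)² * 8.3333333 = 4 * 8.3333333 = 33.333333

33.333333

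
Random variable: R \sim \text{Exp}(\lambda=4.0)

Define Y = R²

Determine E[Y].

E[R²] = Var(R) + (E[R])² = 0.0625 + 0.0625 = 0.125

0.125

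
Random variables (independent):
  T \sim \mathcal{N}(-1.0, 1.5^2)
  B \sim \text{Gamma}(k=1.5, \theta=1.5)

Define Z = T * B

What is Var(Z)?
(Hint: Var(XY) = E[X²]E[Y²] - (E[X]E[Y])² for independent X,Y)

Var(XY) = E[X²]E[Y²] - (E[X]E[Y])²
E[T] = -1, Var(T) = 2.25
E[B] = 2.25, Var(B) = 3.375
E[T²] = 2.25 + (-1)² = 3.25
E[B²] = 3.375 + 2.25² = 8.4375
Var(Z) = 3.25*8.4375 - (-1*2.25)²
= 27.421875 - 5.0625 = 22.359375

22.359375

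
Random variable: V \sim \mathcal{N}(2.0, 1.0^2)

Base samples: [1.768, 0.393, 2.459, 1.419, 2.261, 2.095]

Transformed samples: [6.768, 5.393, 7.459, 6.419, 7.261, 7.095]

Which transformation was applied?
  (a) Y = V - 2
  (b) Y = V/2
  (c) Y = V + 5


Checking option (c) Y = V + 5:
  V = 1.768 -> Y = 6.768 ✓
  V = 0.393 -> Y = 5.393 ✓
  V = 2.459 -> Y = 7.459 ✓
All samples match this transformation.

(c) V + 5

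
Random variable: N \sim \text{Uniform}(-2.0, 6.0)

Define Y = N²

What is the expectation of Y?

Using E[X²] = Var(X) + (E[X])²:
E[N] = 2
Var(N) = (6 + 2)^2/12 = 5.3333333
E[N²] = 5.3333333 + 2² = 5.3333333 + 4 = 9.3333333

9.3333333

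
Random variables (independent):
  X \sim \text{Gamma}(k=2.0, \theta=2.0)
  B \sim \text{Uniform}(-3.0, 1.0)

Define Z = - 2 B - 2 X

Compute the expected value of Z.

E[Z] = -2*E[X] - 2*E[B]
E[X] = 4
E[B] = -1
E[Z] = -2*4 - 2*(-1) = -6

-6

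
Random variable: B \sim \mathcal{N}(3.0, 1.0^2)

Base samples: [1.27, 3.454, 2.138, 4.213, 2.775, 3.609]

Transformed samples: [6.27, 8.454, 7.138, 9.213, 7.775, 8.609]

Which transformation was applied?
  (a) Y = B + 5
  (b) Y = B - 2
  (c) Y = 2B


Checking option (a) Y = B + 5:
  B = 1.27 -> Y = 6.27 ✓
  B = 3.454 -> Y = 8.454 ✓
  B = 2.138 -> Y = 7.138 ✓
All samples match this transformation.

(a) B + 5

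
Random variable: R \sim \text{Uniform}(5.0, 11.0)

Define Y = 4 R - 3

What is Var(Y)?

For Y = aR + b: Var(Y) = a² * Var(R)
Var(R) = (11 - 5)^2/12 = 3
Var(Y) = 4² * 3 = 16 * 3 = 48

48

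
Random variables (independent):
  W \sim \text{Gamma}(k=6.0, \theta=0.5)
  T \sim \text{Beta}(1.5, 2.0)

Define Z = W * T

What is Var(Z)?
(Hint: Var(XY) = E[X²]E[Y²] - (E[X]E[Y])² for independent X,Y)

Var(XY) = E[X²]E[Y²] - (E[X]E[Y])²
E[W] = 3, Var(W) = 1.5
E[T] = 0.42857143, Var(T) = 0.054421769
E[W²] = 1.5 + 3² = 10.5
E[T²] = 0.054421769 + 0.42857143² = 0.23809524
Var(Z) = 10.5*0.23809524 - (3*0.42857143)²
= 2.5 - 1.6530612 = 0.84693878

0.84693878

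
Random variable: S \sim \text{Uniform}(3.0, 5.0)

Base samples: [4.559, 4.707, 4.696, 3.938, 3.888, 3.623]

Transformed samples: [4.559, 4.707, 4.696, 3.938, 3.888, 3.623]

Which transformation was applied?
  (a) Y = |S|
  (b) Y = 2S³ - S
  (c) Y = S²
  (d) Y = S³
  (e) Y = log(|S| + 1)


Checking option (a) Y = |S|:
  S = 4.559 -> Y = 4.559 ✓
  S = 4.707 -> Y = 4.707 ✓
  S = 4.696 -> Y = 4.696 ✓
All samples match this transformation.

(a) |S|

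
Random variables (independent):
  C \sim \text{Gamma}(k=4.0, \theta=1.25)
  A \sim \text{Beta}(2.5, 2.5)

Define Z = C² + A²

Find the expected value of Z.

E[Z] = E[C²] + E[A²]
E[C²] = Var(C) + E[C]² = 6.25 + 25 = 31.25
E[A²] = Var(A) + E[A]² = 0.041666667 + 0.25 = 0.29166667
E[Z] = 31.25 + 0.29166667 = 31.541667

31.541667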